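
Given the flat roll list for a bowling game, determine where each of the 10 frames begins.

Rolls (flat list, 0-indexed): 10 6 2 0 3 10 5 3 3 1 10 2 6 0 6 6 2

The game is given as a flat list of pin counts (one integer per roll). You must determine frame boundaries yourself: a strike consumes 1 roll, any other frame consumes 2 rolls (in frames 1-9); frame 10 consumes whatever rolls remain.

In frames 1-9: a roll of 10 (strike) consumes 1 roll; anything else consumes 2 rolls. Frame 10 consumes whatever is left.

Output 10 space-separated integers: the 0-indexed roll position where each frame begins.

Frame 1 starts at roll index 0: roll=10 (strike), consumes 1 roll
Frame 2 starts at roll index 1: rolls=6,2 (sum=8), consumes 2 rolls
Frame 3 starts at roll index 3: rolls=0,3 (sum=3), consumes 2 rolls
Frame 4 starts at roll index 5: roll=10 (strike), consumes 1 roll
Frame 5 starts at roll index 6: rolls=5,3 (sum=8), consumes 2 rolls
Frame 6 starts at roll index 8: rolls=3,1 (sum=4), consumes 2 rolls
Frame 7 starts at roll index 10: roll=10 (strike), consumes 1 roll
Frame 8 starts at roll index 11: rolls=2,6 (sum=8), consumes 2 rolls
Frame 9 starts at roll index 13: rolls=0,6 (sum=6), consumes 2 rolls
Frame 10 starts at roll index 15: 2 remaining rolls

Answer: 0 1 3 5 6 8 10 11 13 15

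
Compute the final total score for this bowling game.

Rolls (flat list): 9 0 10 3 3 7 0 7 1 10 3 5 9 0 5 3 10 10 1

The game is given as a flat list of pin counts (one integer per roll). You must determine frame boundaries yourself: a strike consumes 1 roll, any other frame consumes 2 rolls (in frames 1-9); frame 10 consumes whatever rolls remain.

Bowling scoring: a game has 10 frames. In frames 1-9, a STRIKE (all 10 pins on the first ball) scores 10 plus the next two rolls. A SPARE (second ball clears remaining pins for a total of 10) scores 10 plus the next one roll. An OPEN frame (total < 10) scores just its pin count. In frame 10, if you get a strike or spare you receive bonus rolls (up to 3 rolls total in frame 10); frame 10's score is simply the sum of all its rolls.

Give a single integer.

Answer: 110

Derivation:
Frame 1: OPEN (9+0=9). Cumulative: 9
Frame 2: STRIKE. 10 + next two rolls (3+3) = 16. Cumulative: 25
Frame 3: OPEN (3+3=6). Cumulative: 31
Frame 4: OPEN (7+0=7). Cumulative: 38
Frame 5: OPEN (7+1=8). Cumulative: 46
Frame 6: STRIKE. 10 + next two rolls (3+5) = 18. Cumulative: 64
Frame 7: OPEN (3+5=8). Cumulative: 72
Frame 8: OPEN (9+0=9). Cumulative: 81
Frame 9: OPEN (5+3=8). Cumulative: 89
Frame 10: STRIKE. Sum of all frame-10 rolls (10+10+1) = 21. Cumulative: 110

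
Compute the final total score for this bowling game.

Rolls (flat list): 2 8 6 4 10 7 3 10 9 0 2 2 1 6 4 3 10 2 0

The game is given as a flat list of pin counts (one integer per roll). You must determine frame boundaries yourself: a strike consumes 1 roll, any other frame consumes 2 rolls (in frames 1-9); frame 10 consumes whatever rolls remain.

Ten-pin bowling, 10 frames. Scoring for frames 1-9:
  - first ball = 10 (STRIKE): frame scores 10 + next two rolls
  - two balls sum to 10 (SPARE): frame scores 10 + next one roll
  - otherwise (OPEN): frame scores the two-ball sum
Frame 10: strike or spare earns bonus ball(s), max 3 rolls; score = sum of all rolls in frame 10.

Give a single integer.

Frame 1: SPARE (2+8=10). 10 + next roll (6) = 16. Cumulative: 16
Frame 2: SPARE (6+4=10). 10 + next roll (10) = 20. Cumulative: 36
Frame 3: STRIKE. 10 + next two rolls (7+3) = 20. Cumulative: 56
Frame 4: SPARE (7+3=10). 10 + next roll (10) = 20. Cumulative: 76
Frame 5: STRIKE. 10 + next two rolls (9+0) = 19. Cumulative: 95
Frame 6: OPEN (9+0=9). Cumulative: 104
Frame 7: OPEN (2+2=4). Cumulative: 108
Frame 8: OPEN (1+6=7). Cumulative: 115
Frame 9: OPEN (4+3=7). Cumulative: 122
Frame 10: STRIKE. Sum of all frame-10 rolls (10+2+0) = 12. Cumulative: 134

Answer: 134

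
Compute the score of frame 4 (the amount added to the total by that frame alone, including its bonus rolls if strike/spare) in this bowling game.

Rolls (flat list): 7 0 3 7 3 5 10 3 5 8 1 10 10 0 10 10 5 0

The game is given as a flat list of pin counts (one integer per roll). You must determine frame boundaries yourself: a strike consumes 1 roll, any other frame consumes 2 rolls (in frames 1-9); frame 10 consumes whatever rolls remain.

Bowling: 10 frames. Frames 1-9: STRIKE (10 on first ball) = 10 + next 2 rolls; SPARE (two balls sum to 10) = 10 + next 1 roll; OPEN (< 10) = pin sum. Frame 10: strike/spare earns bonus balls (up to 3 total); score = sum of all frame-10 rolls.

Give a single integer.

Frame 1: OPEN (7+0=7). Cumulative: 7
Frame 2: SPARE (3+7=10). 10 + next roll (3) = 13. Cumulative: 20
Frame 3: OPEN (3+5=8). Cumulative: 28
Frame 4: STRIKE. 10 + next two rolls (3+5) = 18. Cumulative: 46
Frame 5: OPEN (3+5=8). Cumulative: 54
Frame 6: OPEN (8+1=9). Cumulative: 63

Answer: 18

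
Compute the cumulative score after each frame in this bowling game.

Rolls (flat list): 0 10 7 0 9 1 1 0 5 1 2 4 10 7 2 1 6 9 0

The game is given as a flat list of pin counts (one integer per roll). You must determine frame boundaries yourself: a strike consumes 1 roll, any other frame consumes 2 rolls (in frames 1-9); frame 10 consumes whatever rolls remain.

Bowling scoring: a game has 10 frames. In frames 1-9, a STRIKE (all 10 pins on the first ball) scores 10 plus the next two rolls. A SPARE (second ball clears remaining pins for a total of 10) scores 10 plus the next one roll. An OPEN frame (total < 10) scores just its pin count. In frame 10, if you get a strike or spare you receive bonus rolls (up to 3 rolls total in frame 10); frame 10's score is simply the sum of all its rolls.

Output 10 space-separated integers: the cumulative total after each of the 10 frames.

Frame 1: SPARE (0+10=10). 10 + next roll (7) = 17. Cumulative: 17
Frame 2: OPEN (7+0=7). Cumulative: 24
Frame 3: SPARE (9+1=10). 10 + next roll (1) = 11. Cumulative: 35
Frame 4: OPEN (1+0=1). Cumulative: 36
Frame 5: OPEN (5+1=6). Cumulative: 42
Frame 6: OPEN (2+4=6). Cumulative: 48
Frame 7: STRIKE. 10 + next two rolls (7+2) = 19. Cumulative: 67
Frame 8: OPEN (7+2=9). Cumulative: 76
Frame 9: OPEN (1+6=7). Cumulative: 83
Frame 10: OPEN. Sum of all frame-10 rolls (9+0) = 9. Cumulative: 92

Answer: 17 24 35 36 42 48 67 76 83 92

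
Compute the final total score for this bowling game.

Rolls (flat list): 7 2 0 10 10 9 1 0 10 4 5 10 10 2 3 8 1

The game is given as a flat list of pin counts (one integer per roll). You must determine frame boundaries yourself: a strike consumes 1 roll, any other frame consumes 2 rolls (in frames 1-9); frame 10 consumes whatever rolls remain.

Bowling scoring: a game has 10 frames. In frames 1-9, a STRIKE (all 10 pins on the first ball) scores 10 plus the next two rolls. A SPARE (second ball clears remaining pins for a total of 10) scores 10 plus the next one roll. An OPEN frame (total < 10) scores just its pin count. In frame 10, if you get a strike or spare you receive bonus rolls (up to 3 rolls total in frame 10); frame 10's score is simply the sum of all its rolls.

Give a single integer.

Frame 1: OPEN (7+2=9). Cumulative: 9
Frame 2: SPARE (0+10=10). 10 + next roll (10) = 20. Cumulative: 29
Frame 3: STRIKE. 10 + next two rolls (9+1) = 20. Cumulative: 49
Frame 4: SPARE (9+1=10). 10 + next roll (0) = 10. Cumulative: 59
Frame 5: SPARE (0+10=10). 10 + next roll (4) = 14. Cumulative: 73
Frame 6: OPEN (4+5=9). Cumulative: 82
Frame 7: STRIKE. 10 + next two rolls (10+2) = 22. Cumulative: 104
Frame 8: STRIKE. 10 + next two rolls (2+3) = 15. Cumulative: 119
Frame 9: OPEN (2+3=5). Cumulative: 124
Frame 10: OPEN. Sum of all frame-10 rolls (8+1) = 9. Cumulative: 133

Answer: 133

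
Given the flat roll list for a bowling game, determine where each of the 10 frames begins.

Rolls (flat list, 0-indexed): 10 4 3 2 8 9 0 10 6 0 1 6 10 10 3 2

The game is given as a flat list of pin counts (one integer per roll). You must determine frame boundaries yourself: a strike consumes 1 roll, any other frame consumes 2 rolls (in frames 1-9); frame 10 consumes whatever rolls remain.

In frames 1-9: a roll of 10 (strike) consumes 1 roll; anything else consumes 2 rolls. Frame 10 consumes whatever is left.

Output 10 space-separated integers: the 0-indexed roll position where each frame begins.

Frame 1 starts at roll index 0: roll=10 (strike), consumes 1 roll
Frame 2 starts at roll index 1: rolls=4,3 (sum=7), consumes 2 rolls
Frame 3 starts at roll index 3: rolls=2,8 (sum=10), consumes 2 rolls
Frame 4 starts at roll index 5: rolls=9,0 (sum=9), consumes 2 rolls
Frame 5 starts at roll index 7: roll=10 (strike), consumes 1 roll
Frame 6 starts at roll index 8: rolls=6,0 (sum=6), consumes 2 rolls
Frame 7 starts at roll index 10: rolls=1,6 (sum=7), consumes 2 rolls
Frame 8 starts at roll index 12: roll=10 (strike), consumes 1 roll
Frame 9 starts at roll index 13: roll=10 (strike), consumes 1 roll
Frame 10 starts at roll index 14: 2 remaining rolls

Answer: 0 1 3 5 7 8 10 12 13 14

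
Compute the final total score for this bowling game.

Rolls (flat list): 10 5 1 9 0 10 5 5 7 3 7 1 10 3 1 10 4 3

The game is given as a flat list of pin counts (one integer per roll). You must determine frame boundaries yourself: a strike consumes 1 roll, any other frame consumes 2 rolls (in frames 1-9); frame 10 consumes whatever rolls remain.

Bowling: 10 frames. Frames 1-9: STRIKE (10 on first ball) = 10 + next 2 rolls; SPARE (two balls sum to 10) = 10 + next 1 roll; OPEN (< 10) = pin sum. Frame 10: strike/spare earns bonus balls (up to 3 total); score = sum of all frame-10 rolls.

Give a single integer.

Frame 1: STRIKE. 10 + next two rolls (5+1) = 16. Cumulative: 16
Frame 2: OPEN (5+1=6). Cumulative: 22
Frame 3: OPEN (9+0=9). Cumulative: 31
Frame 4: STRIKE. 10 + next two rolls (5+5) = 20. Cumulative: 51
Frame 5: SPARE (5+5=10). 10 + next roll (7) = 17. Cumulative: 68
Frame 6: SPARE (7+3=10). 10 + next roll (7) = 17. Cumulative: 85
Frame 7: OPEN (7+1=8). Cumulative: 93
Frame 8: STRIKE. 10 + next two rolls (3+1) = 14. Cumulative: 107
Frame 9: OPEN (3+1=4). Cumulative: 111
Frame 10: STRIKE. Sum of all frame-10 rolls (10+4+3) = 17. Cumulative: 128

Answer: 128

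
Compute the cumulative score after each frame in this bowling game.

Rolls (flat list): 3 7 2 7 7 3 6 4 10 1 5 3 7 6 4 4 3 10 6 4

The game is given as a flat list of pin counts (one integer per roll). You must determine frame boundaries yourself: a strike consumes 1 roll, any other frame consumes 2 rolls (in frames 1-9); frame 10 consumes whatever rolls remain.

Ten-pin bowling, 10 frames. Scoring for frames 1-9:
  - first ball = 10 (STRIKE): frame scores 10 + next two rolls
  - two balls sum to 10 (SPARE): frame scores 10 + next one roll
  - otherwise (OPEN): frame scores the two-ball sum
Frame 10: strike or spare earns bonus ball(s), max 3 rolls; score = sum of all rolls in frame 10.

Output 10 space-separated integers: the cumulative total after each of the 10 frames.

Answer: 12 21 37 57 73 79 95 109 116 136

Derivation:
Frame 1: SPARE (3+7=10). 10 + next roll (2) = 12. Cumulative: 12
Frame 2: OPEN (2+7=9). Cumulative: 21
Frame 3: SPARE (7+3=10). 10 + next roll (6) = 16. Cumulative: 37
Frame 4: SPARE (6+4=10). 10 + next roll (10) = 20. Cumulative: 57
Frame 5: STRIKE. 10 + next two rolls (1+5) = 16. Cumulative: 73
Frame 6: OPEN (1+5=6). Cumulative: 79
Frame 7: SPARE (3+7=10). 10 + next roll (6) = 16. Cumulative: 95
Frame 8: SPARE (6+4=10). 10 + next roll (4) = 14. Cumulative: 109
Frame 9: OPEN (4+3=7). Cumulative: 116
Frame 10: STRIKE. Sum of all frame-10 rolls (10+6+4) = 20. Cumulative: 136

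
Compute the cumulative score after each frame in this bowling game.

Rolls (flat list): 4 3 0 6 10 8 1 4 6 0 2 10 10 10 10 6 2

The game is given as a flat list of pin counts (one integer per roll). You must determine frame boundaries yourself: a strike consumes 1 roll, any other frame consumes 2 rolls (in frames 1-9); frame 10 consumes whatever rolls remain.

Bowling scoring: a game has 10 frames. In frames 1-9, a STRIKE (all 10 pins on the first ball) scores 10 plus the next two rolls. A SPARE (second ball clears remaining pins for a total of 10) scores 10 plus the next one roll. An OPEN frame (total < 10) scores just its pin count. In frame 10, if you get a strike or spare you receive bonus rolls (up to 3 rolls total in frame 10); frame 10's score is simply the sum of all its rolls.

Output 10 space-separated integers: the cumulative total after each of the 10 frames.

Answer: 7 13 32 41 51 53 83 113 139 157

Derivation:
Frame 1: OPEN (4+3=7). Cumulative: 7
Frame 2: OPEN (0+6=6). Cumulative: 13
Frame 3: STRIKE. 10 + next two rolls (8+1) = 19. Cumulative: 32
Frame 4: OPEN (8+1=9). Cumulative: 41
Frame 5: SPARE (4+6=10). 10 + next roll (0) = 10. Cumulative: 51
Frame 6: OPEN (0+2=2). Cumulative: 53
Frame 7: STRIKE. 10 + next two rolls (10+10) = 30. Cumulative: 83
Frame 8: STRIKE. 10 + next two rolls (10+10) = 30. Cumulative: 113
Frame 9: STRIKE. 10 + next two rolls (10+6) = 26. Cumulative: 139
Frame 10: STRIKE. Sum of all frame-10 rolls (10+6+2) = 18. Cumulative: 157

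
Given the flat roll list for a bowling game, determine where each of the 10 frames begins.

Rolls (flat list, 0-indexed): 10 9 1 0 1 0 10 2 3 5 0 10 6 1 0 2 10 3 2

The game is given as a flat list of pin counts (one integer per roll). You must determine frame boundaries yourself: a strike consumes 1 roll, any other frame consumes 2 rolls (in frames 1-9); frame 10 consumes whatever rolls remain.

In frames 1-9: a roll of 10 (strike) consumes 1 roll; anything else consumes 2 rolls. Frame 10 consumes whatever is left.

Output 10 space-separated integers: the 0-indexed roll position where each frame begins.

Answer: 0 1 3 5 7 9 11 12 14 16

Derivation:
Frame 1 starts at roll index 0: roll=10 (strike), consumes 1 roll
Frame 2 starts at roll index 1: rolls=9,1 (sum=10), consumes 2 rolls
Frame 3 starts at roll index 3: rolls=0,1 (sum=1), consumes 2 rolls
Frame 4 starts at roll index 5: rolls=0,10 (sum=10), consumes 2 rolls
Frame 5 starts at roll index 7: rolls=2,3 (sum=5), consumes 2 rolls
Frame 6 starts at roll index 9: rolls=5,0 (sum=5), consumes 2 rolls
Frame 7 starts at roll index 11: roll=10 (strike), consumes 1 roll
Frame 8 starts at roll index 12: rolls=6,1 (sum=7), consumes 2 rolls
Frame 9 starts at roll index 14: rolls=0,2 (sum=2), consumes 2 rolls
Frame 10 starts at roll index 16: 3 remaining rolls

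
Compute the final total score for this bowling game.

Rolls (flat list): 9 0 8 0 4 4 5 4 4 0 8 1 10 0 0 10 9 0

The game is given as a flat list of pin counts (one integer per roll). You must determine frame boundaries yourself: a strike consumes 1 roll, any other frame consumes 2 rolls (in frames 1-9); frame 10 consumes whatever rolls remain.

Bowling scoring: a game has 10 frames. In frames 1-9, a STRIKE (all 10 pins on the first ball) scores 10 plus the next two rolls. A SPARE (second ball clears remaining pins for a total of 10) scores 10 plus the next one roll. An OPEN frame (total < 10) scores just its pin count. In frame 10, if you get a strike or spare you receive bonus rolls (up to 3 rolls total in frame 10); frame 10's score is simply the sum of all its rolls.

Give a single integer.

Frame 1: OPEN (9+0=9). Cumulative: 9
Frame 2: OPEN (8+0=8). Cumulative: 17
Frame 3: OPEN (4+4=8). Cumulative: 25
Frame 4: OPEN (5+4=9). Cumulative: 34
Frame 5: OPEN (4+0=4). Cumulative: 38
Frame 6: OPEN (8+1=9). Cumulative: 47
Frame 7: STRIKE. 10 + next two rolls (0+0) = 10. Cumulative: 57
Frame 8: OPEN (0+0=0). Cumulative: 57
Frame 9: STRIKE. 10 + next two rolls (9+0) = 19. Cumulative: 76
Frame 10: OPEN. Sum of all frame-10 rolls (9+0) = 9. Cumulative: 85

Answer: 85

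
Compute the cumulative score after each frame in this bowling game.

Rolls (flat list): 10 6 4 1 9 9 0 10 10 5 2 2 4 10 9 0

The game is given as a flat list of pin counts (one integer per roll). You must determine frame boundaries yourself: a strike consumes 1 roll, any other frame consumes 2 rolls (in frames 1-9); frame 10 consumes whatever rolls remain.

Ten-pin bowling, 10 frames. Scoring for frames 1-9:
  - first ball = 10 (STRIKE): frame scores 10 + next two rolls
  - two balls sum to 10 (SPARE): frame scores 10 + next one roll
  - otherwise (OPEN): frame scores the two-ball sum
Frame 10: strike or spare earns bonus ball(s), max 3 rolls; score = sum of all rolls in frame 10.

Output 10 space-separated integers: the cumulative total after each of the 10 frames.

Frame 1: STRIKE. 10 + next two rolls (6+4) = 20. Cumulative: 20
Frame 2: SPARE (6+4=10). 10 + next roll (1) = 11. Cumulative: 31
Frame 3: SPARE (1+9=10). 10 + next roll (9) = 19. Cumulative: 50
Frame 4: OPEN (9+0=9). Cumulative: 59
Frame 5: STRIKE. 10 + next two rolls (10+5) = 25. Cumulative: 84
Frame 6: STRIKE. 10 + next two rolls (5+2) = 17. Cumulative: 101
Frame 7: OPEN (5+2=7). Cumulative: 108
Frame 8: OPEN (2+4=6). Cumulative: 114
Frame 9: STRIKE. 10 + next two rolls (9+0) = 19. Cumulative: 133
Frame 10: OPEN. Sum of all frame-10 rolls (9+0) = 9. Cumulative: 142

Answer: 20 31 50 59 84 101 108 114 133 142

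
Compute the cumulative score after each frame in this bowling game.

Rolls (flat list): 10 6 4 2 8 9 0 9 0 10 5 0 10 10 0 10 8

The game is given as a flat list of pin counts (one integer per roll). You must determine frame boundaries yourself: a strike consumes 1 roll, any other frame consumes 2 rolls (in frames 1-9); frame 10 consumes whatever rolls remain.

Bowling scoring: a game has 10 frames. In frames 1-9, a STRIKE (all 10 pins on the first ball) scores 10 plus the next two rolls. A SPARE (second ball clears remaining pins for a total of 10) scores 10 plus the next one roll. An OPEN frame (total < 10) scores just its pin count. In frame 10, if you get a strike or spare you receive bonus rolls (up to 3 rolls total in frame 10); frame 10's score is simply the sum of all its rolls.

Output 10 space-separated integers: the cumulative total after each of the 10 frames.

Answer: 20 32 51 60 69 84 89 109 129 147

Derivation:
Frame 1: STRIKE. 10 + next two rolls (6+4) = 20. Cumulative: 20
Frame 2: SPARE (6+4=10). 10 + next roll (2) = 12. Cumulative: 32
Frame 3: SPARE (2+8=10). 10 + next roll (9) = 19. Cumulative: 51
Frame 4: OPEN (9+0=9). Cumulative: 60
Frame 5: OPEN (9+0=9). Cumulative: 69
Frame 6: STRIKE. 10 + next two rolls (5+0) = 15. Cumulative: 84
Frame 7: OPEN (5+0=5). Cumulative: 89
Frame 8: STRIKE. 10 + next two rolls (10+0) = 20. Cumulative: 109
Frame 9: STRIKE. 10 + next two rolls (0+10) = 20. Cumulative: 129
Frame 10: SPARE. Sum of all frame-10 rolls (0+10+8) = 18. Cumulative: 147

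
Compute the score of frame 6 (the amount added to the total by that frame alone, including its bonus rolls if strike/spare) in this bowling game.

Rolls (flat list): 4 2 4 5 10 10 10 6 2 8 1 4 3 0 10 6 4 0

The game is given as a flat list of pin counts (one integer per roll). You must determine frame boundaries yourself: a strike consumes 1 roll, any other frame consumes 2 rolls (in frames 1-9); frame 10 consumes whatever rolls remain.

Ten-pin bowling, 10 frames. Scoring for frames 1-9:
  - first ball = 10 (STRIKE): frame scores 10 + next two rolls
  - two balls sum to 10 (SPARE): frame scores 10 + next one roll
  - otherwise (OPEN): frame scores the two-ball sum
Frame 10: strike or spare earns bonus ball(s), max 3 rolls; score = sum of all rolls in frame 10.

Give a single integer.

Answer: 8

Derivation:
Frame 1: OPEN (4+2=6). Cumulative: 6
Frame 2: OPEN (4+5=9). Cumulative: 15
Frame 3: STRIKE. 10 + next two rolls (10+10) = 30. Cumulative: 45
Frame 4: STRIKE. 10 + next two rolls (10+6) = 26. Cumulative: 71
Frame 5: STRIKE. 10 + next two rolls (6+2) = 18. Cumulative: 89
Frame 6: OPEN (6+2=8). Cumulative: 97
Frame 7: OPEN (8+1=9). Cumulative: 106
Frame 8: OPEN (4+3=7). Cumulative: 113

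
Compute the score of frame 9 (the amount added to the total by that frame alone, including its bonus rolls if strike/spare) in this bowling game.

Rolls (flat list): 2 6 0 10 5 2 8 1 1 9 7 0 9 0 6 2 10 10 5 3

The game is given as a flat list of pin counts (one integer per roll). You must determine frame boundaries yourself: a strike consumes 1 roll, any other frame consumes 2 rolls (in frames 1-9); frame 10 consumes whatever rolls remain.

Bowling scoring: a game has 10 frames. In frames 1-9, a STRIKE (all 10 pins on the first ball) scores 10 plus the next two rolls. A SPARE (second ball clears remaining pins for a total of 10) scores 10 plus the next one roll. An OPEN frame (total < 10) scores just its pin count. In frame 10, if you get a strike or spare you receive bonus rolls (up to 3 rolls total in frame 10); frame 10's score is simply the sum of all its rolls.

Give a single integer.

Frame 1: OPEN (2+6=8). Cumulative: 8
Frame 2: SPARE (0+10=10). 10 + next roll (5) = 15. Cumulative: 23
Frame 3: OPEN (5+2=7). Cumulative: 30
Frame 4: OPEN (8+1=9). Cumulative: 39
Frame 5: SPARE (1+9=10). 10 + next roll (7) = 17. Cumulative: 56
Frame 6: OPEN (7+0=7). Cumulative: 63
Frame 7: OPEN (9+0=9). Cumulative: 72
Frame 8: OPEN (6+2=8). Cumulative: 80
Frame 9: STRIKE. 10 + next two rolls (10+5) = 25. Cumulative: 105
Frame 10: STRIKE. Sum of all frame-10 rolls (10+5+3) = 18. Cumulative: 123

Answer: 25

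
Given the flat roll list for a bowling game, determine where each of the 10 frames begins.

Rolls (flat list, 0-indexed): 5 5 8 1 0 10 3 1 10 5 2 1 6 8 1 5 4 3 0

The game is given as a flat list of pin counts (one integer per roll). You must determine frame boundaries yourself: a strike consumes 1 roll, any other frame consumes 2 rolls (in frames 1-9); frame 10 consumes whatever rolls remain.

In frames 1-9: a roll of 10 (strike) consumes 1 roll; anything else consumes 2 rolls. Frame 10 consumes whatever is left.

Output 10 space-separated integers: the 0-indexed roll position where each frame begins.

Frame 1 starts at roll index 0: rolls=5,5 (sum=10), consumes 2 rolls
Frame 2 starts at roll index 2: rolls=8,1 (sum=9), consumes 2 rolls
Frame 3 starts at roll index 4: rolls=0,10 (sum=10), consumes 2 rolls
Frame 4 starts at roll index 6: rolls=3,1 (sum=4), consumes 2 rolls
Frame 5 starts at roll index 8: roll=10 (strike), consumes 1 roll
Frame 6 starts at roll index 9: rolls=5,2 (sum=7), consumes 2 rolls
Frame 7 starts at roll index 11: rolls=1,6 (sum=7), consumes 2 rolls
Frame 8 starts at roll index 13: rolls=8,1 (sum=9), consumes 2 rolls
Frame 9 starts at roll index 15: rolls=5,4 (sum=9), consumes 2 rolls
Frame 10 starts at roll index 17: 2 remaining rolls

Answer: 0 2 4 6 8 9 11 13 15 17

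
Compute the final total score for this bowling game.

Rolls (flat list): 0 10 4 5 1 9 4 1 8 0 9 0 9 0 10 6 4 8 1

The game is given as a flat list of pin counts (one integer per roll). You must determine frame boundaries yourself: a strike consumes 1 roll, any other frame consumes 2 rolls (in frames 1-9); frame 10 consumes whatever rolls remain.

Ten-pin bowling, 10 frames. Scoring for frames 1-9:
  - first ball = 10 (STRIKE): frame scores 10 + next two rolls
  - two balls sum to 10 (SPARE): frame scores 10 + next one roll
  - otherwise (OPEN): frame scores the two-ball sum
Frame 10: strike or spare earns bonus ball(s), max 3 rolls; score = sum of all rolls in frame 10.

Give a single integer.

Frame 1: SPARE (0+10=10). 10 + next roll (4) = 14. Cumulative: 14
Frame 2: OPEN (4+5=9). Cumulative: 23
Frame 3: SPARE (1+9=10). 10 + next roll (4) = 14. Cumulative: 37
Frame 4: OPEN (4+1=5). Cumulative: 42
Frame 5: OPEN (8+0=8). Cumulative: 50
Frame 6: OPEN (9+0=9). Cumulative: 59
Frame 7: OPEN (9+0=9). Cumulative: 68
Frame 8: STRIKE. 10 + next two rolls (6+4) = 20. Cumulative: 88
Frame 9: SPARE (6+4=10). 10 + next roll (8) = 18. Cumulative: 106
Frame 10: OPEN. Sum of all frame-10 rolls (8+1) = 9. Cumulative: 115

Answer: 115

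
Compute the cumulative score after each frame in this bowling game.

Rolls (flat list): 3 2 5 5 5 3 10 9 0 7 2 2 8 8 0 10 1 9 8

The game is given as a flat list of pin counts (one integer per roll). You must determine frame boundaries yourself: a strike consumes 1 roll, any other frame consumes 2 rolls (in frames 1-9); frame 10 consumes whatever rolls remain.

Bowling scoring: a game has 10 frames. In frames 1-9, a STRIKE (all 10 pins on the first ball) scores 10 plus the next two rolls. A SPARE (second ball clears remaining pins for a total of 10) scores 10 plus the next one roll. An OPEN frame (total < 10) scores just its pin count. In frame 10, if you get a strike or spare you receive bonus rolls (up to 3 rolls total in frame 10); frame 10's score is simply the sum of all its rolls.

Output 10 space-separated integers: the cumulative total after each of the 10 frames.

Frame 1: OPEN (3+2=5). Cumulative: 5
Frame 2: SPARE (5+5=10). 10 + next roll (5) = 15. Cumulative: 20
Frame 3: OPEN (5+3=8). Cumulative: 28
Frame 4: STRIKE. 10 + next two rolls (9+0) = 19. Cumulative: 47
Frame 5: OPEN (9+0=9). Cumulative: 56
Frame 6: OPEN (7+2=9). Cumulative: 65
Frame 7: SPARE (2+8=10). 10 + next roll (8) = 18. Cumulative: 83
Frame 8: OPEN (8+0=8). Cumulative: 91
Frame 9: STRIKE. 10 + next two rolls (1+9) = 20. Cumulative: 111
Frame 10: SPARE. Sum of all frame-10 rolls (1+9+8) = 18. Cumulative: 129

Answer: 5 20 28 47 56 65 83 91 111 129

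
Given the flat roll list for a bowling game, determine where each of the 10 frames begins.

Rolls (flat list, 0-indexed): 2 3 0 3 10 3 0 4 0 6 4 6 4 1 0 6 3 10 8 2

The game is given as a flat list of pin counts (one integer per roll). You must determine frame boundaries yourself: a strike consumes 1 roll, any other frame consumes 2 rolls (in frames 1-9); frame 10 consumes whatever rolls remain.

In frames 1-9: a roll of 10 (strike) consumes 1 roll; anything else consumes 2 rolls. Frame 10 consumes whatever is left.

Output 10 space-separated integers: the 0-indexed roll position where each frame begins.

Frame 1 starts at roll index 0: rolls=2,3 (sum=5), consumes 2 rolls
Frame 2 starts at roll index 2: rolls=0,3 (sum=3), consumes 2 rolls
Frame 3 starts at roll index 4: roll=10 (strike), consumes 1 roll
Frame 4 starts at roll index 5: rolls=3,0 (sum=3), consumes 2 rolls
Frame 5 starts at roll index 7: rolls=4,0 (sum=4), consumes 2 rolls
Frame 6 starts at roll index 9: rolls=6,4 (sum=10), consumes 2 rolls
Frame 7 starts at roll index 11: rolls=6,4 (sum=10), consumes 2 rolls
Frame 8 starts at roll index 13: rolls=1,0 (sum=1), consumes 2 rolls
Frame 9 starts at roll index 15: rolls=6,3 (sum=9), consumes 2 rolls
Frame 10 starts at roll index 17: 3 remaining rolls

Answer: 0 2 4 5 7 9 11 13 15 17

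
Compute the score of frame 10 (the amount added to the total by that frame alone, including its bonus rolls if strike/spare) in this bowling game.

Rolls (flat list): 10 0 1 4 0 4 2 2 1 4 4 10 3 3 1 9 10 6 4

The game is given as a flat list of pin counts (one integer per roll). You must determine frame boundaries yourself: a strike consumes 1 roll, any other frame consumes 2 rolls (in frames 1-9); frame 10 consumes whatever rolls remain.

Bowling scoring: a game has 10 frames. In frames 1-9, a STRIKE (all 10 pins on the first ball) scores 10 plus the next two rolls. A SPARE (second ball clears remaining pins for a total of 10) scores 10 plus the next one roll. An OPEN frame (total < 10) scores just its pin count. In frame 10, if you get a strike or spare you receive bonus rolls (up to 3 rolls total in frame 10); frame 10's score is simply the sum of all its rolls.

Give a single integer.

Frame 1: STRIKE. 10 + next two rolls (0+1) = 11. Cumulative: 11
Frame 2: OPEN (0+1=1). Cumulative: 12
Frame 3: OPEN (4+0=4). Cumulative: 16
Frame 4: OPEN (4+2=6). Cumulative: 22
Frame 5: OPEN (2+1=3). Cumulative: 25
Frame 6: OPEN (4+4=8). Cumulative: 33
Frame 7: STRIKE. 10 + next two rolls (3+3) = 16. Cumulative: 49
Frame 8: OPEN (3+3=6). Cumulative: 55
Frame 9: SPARE (1+9=10). 10 + next roll (10) = 20. Cumulative: 75
Frame 10: STRIKE. Sum of all frame-10 rolls (10+6+4) = 20. Cumulative: 95

Answer: 20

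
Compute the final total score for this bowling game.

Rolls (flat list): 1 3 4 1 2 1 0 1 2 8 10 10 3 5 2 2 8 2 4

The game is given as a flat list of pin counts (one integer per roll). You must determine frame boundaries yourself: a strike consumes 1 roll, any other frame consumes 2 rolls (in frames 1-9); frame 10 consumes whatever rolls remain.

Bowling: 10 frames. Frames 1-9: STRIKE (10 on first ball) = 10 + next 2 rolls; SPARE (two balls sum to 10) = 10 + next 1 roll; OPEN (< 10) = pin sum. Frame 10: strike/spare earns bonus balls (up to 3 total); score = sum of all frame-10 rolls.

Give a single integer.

Frame 1: OPEN (1+3=4). Cumulative: 4
Frame 2: OPEN (4+1=5). Cumulative: 9
Frame 3: OPEN (2+1=3). Cumulative: 12
Frame 4: OPEN (0+1=1). Cumulative: 13
Frame 5: SPARE (2+8=10). 10 + next roll (10) = 20. Cumulative: 33
Frame 6: STRIKE. 10 + next two rolls (10+3) = 23. Cumulative: 56
Frame 7: STRIKE. 10 + next two rolls (3+5) = 18. Cumulative: 74
Frame 8: OPEN (3+5=8). Cumulative: 82
Frame 9: OPEN (2+2=4). Cumulative: 86
Frame 10: SPARE. Sum of all frame-10 rolls (8+2+4) = 14. Cumulative: 100

Answer: 100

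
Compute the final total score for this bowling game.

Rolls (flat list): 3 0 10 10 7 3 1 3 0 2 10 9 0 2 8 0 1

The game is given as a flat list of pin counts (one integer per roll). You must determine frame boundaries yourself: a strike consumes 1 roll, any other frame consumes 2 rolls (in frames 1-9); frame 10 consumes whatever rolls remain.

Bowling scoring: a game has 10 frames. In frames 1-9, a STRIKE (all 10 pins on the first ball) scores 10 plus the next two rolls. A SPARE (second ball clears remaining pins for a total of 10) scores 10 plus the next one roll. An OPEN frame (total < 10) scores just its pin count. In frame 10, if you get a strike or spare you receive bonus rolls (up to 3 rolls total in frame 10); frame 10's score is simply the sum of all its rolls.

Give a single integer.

Answer: 106

Derivation:
Frame 1: OPEN (3+0=3). Cumulative: 3
Frame 2: STRIKE. 10 + next two rolls (10+7) = 27. Cumulative: 30
Frame 3: STRIKE. 10 + next two rolls (7+3) = 20. Cumulative: 50
Frame 4: SPARE (7+3=10). 10 + next roll (1) = 11. Cumulative: 61
Frame 5: OPEN (1+3=4). Cumulative: 65
Frame 6: OPEN (0+2=2). Cumulative: 67
Frame 7: STRIKE. 10 + next two rolls (9+0) = 19. Cumulative: 86
Frame 8: OPEN (9+0=9). Cumulative: 95
Frame 9: SPARE (2+8=10). 10 + next roll (0) = 10. Cumulative: 105
Frame 10: OPEN. Sum of all frame-10 rolls (0+1) = 1. Cumulative: 106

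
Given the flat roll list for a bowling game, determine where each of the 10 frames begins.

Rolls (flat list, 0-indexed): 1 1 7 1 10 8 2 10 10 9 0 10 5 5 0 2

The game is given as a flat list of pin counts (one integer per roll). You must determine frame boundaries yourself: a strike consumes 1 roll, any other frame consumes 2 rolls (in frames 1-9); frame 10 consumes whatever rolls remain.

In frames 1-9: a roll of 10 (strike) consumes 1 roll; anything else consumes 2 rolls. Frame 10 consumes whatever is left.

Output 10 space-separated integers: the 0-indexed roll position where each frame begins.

Answer: 0 2 4 5 7 8 9 11 12 14

Derivation:
Frame 1 starts at roll index 0: rolls=1,1 (sum=2), consumes 2 rolls
Frame 2 starts at roll index 2: rolls=7,1 (sum=8), consumes 2 rolls
Frame 3 starts at roll index 4: roll=10 (strike), consumes 1 roll
Frame 4 starts at roll index 5: rolls=8,2 (sum=10), consumes 2 rolls
Frame 5 starts at roll index 7: roll=10 (strike), consumes 1 roll
Frame 6 starts at roll index 8: roll=10 (strike), consumes 1 roll
Frame 7 starts at roll index 9: rolls=9,0 (sum=9), consumes 2 rolls
Frame 8 starts at roll index 11: roll=10 (strike), consumes 1 roll
Frame 9 starts at roll index 12: rolls=5,5 (sum=10), consumes 2 rolls
Frame 10 starts at roll index 14: 2 remaining rolls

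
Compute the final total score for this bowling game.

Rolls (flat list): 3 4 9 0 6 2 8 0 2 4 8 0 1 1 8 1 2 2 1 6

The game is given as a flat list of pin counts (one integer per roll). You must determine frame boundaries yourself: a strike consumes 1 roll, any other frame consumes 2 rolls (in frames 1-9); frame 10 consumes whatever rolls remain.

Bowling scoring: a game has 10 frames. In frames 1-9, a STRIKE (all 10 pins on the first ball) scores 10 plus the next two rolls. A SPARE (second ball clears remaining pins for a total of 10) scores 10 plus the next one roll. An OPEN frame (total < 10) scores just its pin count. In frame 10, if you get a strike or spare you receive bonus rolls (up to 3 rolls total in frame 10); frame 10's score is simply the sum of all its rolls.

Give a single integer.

Frame 1: OPEN (3+4=7). Cumulative: 7
Frame 2: OPEN (9+0=9). Cumulative: 16
Frame 3: OPEN (6+2=8). Cumulative: 24
Frame 4: OPEN (8+0=8). Cumulative: 32
Frame 5: OPEN (2+4=6). Cumulative: 38
Frame 6: OPEN (8+0=8). Cumulative: 46
Frame 7: OPEN (1+1=2). Cumulative: 48
Frame 8: OPEN (8+1=9). Cumulative: 57
Frame 9: OPEN (2+2=4). Cumulative: 61
Frame 10: OPEN. Sum of all frame-10 rolls (1+6) = 7. Cumulative: 68

Answer: 68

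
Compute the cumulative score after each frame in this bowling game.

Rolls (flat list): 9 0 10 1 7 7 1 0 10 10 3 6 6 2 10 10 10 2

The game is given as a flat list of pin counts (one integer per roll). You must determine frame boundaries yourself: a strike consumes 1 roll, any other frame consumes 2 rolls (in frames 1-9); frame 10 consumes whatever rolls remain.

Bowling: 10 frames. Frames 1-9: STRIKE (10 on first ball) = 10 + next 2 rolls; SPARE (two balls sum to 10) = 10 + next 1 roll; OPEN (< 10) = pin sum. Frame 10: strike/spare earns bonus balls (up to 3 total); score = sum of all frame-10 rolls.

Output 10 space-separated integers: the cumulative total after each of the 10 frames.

Answer: 9 27 35 43 63 82 91 99 129 151

Derivation:
Frame 1: OPEN (9+0=9). Cumulative: 9
Frame 2: STRIKE. 10 + next two rolls (1+7) = 18. Cumulative: 27
Frame 3: OPEN (1+7=8). Cumulative: 35
Frame 4: OPEN (7+1=8). Cumulative: 43
Frame 5: SPARE (0+10=10). 10 + next roll (10) = 20. Cumulative: 63
Frame 6: STRIKE. 10 + next two rolls (3+6) = 19. Cumulative: 82
Frame 7: OPEN (3+6=9). Cumulative: 91
Frame 8: OPEN (6+2=8). Cumulative: 99
Frame 9: STRIKE. 10 + next two rolls (10+10) = 30. Cumulative: 129
Frame 10: STRIKE. Sum of all frame-10 rolls (10+10+2) = 22. Cumulative: 151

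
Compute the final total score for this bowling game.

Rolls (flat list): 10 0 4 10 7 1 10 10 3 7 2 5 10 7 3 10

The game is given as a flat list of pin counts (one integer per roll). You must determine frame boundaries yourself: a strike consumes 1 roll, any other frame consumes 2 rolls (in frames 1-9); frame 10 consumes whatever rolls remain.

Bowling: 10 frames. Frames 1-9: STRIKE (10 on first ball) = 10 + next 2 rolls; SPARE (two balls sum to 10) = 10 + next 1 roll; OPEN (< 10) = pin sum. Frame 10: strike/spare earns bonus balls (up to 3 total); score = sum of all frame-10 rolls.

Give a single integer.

Answer: 146

Derivation:
Frame 1: STRIKE. 10 + next two rolls (0+4) = 14. Cumulative: 14
Frame 2: OPEN (0+4=4). Cumulative: 18
Frame 3: STRIKE. 10 + next two rolls (7+1) = 18. Cumulative: 36
Frame 4: OPEN (7+1=8). Cumulative: 44
Frame 5: STRIKE. 10 + next two rolls (10+3) = 23. Cumulative: 67
Frame 6: STRIKE. 10 + next two rolls (3+7) = 20. Cumulative: 87
Frame 7: SPARE (3+7=10). 10 + next roll (2) = 12. Cumulative: 99
Frame 8: OPEN (2+5=7). Cumulative: 106
Frame 9: STRIKE. 10 + next two rolls (7+3) = 20. Cumulative: 126
Frame 10: SPARE. Sum of all frame-10 rolls (7+3+10) = 20. Cumulative: 146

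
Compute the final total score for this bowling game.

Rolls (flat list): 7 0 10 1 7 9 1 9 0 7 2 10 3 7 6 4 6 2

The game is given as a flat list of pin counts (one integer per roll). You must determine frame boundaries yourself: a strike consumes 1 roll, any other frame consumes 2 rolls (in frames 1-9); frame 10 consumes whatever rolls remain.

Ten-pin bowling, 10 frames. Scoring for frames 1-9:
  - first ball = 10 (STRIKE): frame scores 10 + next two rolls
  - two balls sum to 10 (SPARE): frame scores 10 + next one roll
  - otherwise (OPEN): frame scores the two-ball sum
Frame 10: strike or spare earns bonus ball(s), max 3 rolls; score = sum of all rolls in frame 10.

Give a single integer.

Answer: 130

Derivation:
Frame 1: OPEN (7+0=7). Cumulative: 7
Frame 2: STRIKE. 10 + next two rolls (1+7) = 18. Cumulative: 25
Frame 3: OPEN (1+7=8). Cumulative: 33
Frame 4: SPARE (9+1=10). 10 + next roll (9) = 19. Cumulative: 52
Frame 5: OPEN (9+0=9). Cumulative: 61
Frame 6: OPEN (7+2=9). Cumulative: 70
Frame 7: STRIKE. 10 + next two rolls (3+7) = 20. Cumulative: 90
Frame 8: SPARE (3+7=10). 10 + next roll (6) = 16. Cumulative: 106
Frame 9: SPARE (6+4=10). 10 + next roll (6) = 16. Cumulative: 122
Frame 10: OPEN. Sum of all frame-10 rolls (6+2) = 8. Cumulative: 130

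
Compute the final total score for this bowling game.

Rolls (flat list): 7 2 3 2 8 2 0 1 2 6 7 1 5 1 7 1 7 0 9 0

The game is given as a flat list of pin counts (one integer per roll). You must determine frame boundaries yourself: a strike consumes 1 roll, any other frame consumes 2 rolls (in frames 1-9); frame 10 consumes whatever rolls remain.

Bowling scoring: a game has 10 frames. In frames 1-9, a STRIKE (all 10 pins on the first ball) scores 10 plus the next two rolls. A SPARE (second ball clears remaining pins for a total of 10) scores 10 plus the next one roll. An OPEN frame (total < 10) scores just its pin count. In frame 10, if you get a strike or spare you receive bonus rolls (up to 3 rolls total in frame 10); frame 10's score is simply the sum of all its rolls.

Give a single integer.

Frame 1: OPEN (7+2=9). Cumulative: 9
Frame 2: OPEN (3+2=5). Cumulative: 14
Frame 3: SPARE (8+2=10). 10 + next roll (0) = 10. Cumulative: 24
Frame 4: OPEN (0+1=1). Cumulative: 25
Frame 5: OPEN (2+6=8). Cumulative: 33
Frame 6: OPEN (7+1=8). Cumulative: 41
Frame 7: OPEN (5+1=6). Cumulative: 47
Frame 8: OPEN (7+1=8). Cumulative: 55
Frame 9: OPEN (7+0=7). Cumulative: 62
Frame 10: OPEN. Sum of all frame-10 rolls (9+0) = 9. Cumulative: 71

Answer: 71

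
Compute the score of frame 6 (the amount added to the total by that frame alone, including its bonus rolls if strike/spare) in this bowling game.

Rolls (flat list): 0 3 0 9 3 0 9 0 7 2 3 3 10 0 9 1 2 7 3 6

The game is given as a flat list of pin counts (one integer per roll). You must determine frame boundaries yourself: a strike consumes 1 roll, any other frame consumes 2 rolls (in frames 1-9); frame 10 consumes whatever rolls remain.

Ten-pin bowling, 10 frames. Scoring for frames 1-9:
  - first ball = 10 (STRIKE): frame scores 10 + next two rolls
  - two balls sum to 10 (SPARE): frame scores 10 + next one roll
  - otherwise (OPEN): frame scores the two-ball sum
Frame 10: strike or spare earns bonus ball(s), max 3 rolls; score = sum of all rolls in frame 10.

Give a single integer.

Answer: 6

Derivation:
Frame 1: OPEN (0+3=3). Cumulative: 3
Frame 2: OPEN (0+9=9). Cumulative: 12
Frame 3: OPEN (3+0=3). Cumulative: 15
Frame 4: OPEN (9+0=9). Cumulative: 24
Frame 5: OPEN (7+2=9). Cumulative: 33
Frame 6: OPEN (3+3=6). Cumulative: 39
Frame 7: STRIKE. 10 + next two rolls (0+9) = 19. Cumulative: 58
Frame 8: OPEN (0+9=9). Cumulative: 67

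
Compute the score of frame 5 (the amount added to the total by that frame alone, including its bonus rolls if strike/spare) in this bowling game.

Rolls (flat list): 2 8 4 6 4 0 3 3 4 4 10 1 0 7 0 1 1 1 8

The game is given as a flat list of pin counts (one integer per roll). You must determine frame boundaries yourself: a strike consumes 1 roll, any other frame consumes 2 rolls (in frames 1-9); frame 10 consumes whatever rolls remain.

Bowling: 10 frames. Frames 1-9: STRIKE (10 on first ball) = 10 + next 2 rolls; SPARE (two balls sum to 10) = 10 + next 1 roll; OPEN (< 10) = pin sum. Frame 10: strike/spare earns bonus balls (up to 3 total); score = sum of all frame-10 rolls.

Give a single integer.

Answer: 8

Derivation:
Frame 1: SPARE (2+8=10). 10 + next roll (4) = 14. Cumulative: 14
Frame 2: SPARE (4+6=10). 10 + next roll (4) = 14. Cumulative: 28
Frame 3: OPEN (4+0=4). Cumulative: 32
Frame 4: OPEN (3+3=6). Cumulative: 38
Frame 5: OPEN (4+4=8). Cumulative: 46
Frame 6: STRIKE. 10 + next two rolls (1+0) = 11. Cumulative: 57
Frame 7: OPEN (1+0=1). Cumulative: 58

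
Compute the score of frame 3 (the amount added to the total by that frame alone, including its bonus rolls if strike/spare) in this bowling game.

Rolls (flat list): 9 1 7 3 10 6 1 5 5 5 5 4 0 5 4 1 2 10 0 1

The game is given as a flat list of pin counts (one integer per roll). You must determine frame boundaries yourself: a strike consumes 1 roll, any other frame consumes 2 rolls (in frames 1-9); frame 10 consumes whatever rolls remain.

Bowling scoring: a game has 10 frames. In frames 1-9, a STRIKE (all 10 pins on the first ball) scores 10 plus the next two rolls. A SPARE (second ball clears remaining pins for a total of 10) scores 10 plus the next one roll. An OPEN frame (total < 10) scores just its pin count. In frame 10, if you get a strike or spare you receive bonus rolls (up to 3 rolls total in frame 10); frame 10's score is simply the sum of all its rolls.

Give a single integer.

Frame 1: SPARE (9+1=10). 10 + next roll (7) = 17. Cumulative: 17
Frame 2: SPARE (7+3=10). 10 + next roll (10) = 20. Cumulative: 37
Frame 3: STRIKE. 10 + next two rolls (6+1) = 17. Cumulative: 54
Frame 4: OPEN (6+1=7). Cumulative: 61
Frame 5: SPARE (5+5=10). 10 + next roll (5) = 15. Cumulative: 76

Answer: 17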